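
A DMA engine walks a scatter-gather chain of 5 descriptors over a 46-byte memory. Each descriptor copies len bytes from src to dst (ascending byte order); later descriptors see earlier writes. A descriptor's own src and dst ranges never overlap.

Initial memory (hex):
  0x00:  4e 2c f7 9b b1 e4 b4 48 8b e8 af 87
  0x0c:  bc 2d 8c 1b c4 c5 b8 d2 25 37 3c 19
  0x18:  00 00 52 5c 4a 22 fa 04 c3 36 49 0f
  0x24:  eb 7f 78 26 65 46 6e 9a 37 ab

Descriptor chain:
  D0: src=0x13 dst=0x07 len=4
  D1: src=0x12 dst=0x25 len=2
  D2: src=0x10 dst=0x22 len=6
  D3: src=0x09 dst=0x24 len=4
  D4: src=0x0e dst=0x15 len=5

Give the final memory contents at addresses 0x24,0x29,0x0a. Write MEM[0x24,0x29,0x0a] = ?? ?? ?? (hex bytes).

MEM[0x24,0x29,0x0a] = 37 46 3c

  after D0: wrote 4B at 0x07 = d225373c
  after D1: wrote 2B at 0x25 = b8d2
  after D2: wrote 6B at 0x22 = c4c5b8d22537
  after D3: wrote 4B at 0x24 = 373c87bc
  after D4: wrote 5B at 0x15 = 8c1bc4c5b8
query mem[0x24]=0x37, mem[0x29]=0x46, mem[0x0a]=0x3c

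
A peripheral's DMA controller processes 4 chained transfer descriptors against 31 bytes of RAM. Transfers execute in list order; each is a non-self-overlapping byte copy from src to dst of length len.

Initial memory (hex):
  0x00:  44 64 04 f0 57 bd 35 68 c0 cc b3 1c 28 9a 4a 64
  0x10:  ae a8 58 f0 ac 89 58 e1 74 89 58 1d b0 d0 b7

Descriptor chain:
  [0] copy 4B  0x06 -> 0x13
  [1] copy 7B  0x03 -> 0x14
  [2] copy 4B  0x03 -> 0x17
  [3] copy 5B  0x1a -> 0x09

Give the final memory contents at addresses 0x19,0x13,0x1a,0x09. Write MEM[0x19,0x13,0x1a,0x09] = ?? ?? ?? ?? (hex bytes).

D0: mem[0x13..0x16] <- [35 68 c0 cc]
D1: mem[0x14..0x1a] <- [f0 57 bd 35 68 c0 cc]
D2: mem[0x17..0x1a] <- [f0 57 bd 35]
D3: mem[0x09..0x0d] <- [35 1d b0 d0 b7]
query mem[0x19]=0xbd, mem[0x13]=0x35, mem[0x1a]=0x35, mem[0x09]=0x35

MEM[0x19,0x13,0x1a,0x09] = bd 35 35 35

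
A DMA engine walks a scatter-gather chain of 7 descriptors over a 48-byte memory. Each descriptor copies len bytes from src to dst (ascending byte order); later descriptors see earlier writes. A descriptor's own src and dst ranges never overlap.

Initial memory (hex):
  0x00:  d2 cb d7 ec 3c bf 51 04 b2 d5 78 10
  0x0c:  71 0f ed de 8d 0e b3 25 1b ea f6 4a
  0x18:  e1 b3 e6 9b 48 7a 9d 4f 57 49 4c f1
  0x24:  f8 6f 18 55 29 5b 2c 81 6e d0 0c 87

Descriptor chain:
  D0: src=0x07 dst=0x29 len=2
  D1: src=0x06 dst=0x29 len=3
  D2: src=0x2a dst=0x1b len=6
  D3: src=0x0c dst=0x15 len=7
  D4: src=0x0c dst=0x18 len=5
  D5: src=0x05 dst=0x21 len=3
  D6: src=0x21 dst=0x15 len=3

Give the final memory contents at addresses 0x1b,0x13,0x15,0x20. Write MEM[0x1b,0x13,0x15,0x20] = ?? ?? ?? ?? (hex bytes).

MEM[0x1b,0x13,0x15,0x20] = de 25 bf 87

  after D0: wrote 2B at 0x29 = 04b2
  after D1: wrote 3B at 0x29 = 5104b2
  after D2: wrote 6B at 0x1b = 04b26ed00c87
  after D3: wrote 7B at 0x15 = 710fedde8d0eb3
  after D4: wrote 5B at 0x18 = 710fedde8d
  after D5: wrote 3B at 0x21 = bf5104
  after D6: wrote 3B at 0x15 = bf5104
query mem[0x1b]=0xde, mem[0x13]=0x25, mem[0x15]=0xbf, mem[0x20]=0x87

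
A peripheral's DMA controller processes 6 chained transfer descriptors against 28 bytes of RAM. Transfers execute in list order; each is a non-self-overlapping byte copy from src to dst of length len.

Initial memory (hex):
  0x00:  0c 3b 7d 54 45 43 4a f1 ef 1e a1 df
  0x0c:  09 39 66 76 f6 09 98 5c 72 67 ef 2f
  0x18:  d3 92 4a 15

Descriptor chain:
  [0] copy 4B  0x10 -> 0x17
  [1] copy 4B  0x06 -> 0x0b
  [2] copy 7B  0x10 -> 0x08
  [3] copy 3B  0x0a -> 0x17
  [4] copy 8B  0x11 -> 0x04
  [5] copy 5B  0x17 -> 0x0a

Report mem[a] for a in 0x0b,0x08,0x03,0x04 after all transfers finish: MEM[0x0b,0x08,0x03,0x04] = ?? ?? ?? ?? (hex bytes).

MEM[0x0b,0x08,0x03,0x04] = 5c 67 54 09

#0 dst[0x17+4] := {0xf6,0x09,0x98,0x5c}
#1 dst[0x0b+4] := {0x4a,0xf1,0xef,0x1e}
#2 dst[0x08+7] := {0xf6,0x09,0x98,0x5c,0x72,0x67,0xef}
#3 dst[0x17+3] := {0x98,0x5c,0x72}
#4 dst[0x04+8] := {0x09,0x98,0x5c,0x72,0x67,0xef,0x98,0x5c}
#5 dst[0x0a+5] := {0x98,0x5c,0x72,0x5c,0x15}
query mem[0x0b]=0x5c, mem[0x08]=0x67, mem[0x03]=0x54, mem[0x04]=0x09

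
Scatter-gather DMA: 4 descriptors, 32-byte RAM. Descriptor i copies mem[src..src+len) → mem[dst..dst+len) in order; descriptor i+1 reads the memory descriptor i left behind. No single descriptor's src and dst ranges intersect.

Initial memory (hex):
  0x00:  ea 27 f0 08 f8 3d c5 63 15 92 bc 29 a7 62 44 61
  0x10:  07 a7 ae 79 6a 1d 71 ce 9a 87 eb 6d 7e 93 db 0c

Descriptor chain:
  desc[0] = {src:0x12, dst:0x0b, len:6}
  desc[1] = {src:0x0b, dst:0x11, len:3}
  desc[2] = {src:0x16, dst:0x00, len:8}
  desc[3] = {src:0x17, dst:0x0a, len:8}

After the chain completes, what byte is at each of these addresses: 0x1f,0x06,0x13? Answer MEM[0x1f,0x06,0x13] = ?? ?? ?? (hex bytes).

MEM[0x1f,0x06,0x13] = 0c 7e 6a

[0] 0x12->0x0b len=6 : ae 79 6a 1d 71 ce
[1] 0x0b->0x11 len=3 : ae 79 6a
[2] 0x16->0x00 len=8 : 71 ce 9a 87 eb 6d 7e 93
[3] 0x17->0x0a len=8 : ce 9a 87 eb 6d 7e 93 db
query mem[0x1f]=0x0c, mem[0x06]=0x7e, mem[0x13]=0x6a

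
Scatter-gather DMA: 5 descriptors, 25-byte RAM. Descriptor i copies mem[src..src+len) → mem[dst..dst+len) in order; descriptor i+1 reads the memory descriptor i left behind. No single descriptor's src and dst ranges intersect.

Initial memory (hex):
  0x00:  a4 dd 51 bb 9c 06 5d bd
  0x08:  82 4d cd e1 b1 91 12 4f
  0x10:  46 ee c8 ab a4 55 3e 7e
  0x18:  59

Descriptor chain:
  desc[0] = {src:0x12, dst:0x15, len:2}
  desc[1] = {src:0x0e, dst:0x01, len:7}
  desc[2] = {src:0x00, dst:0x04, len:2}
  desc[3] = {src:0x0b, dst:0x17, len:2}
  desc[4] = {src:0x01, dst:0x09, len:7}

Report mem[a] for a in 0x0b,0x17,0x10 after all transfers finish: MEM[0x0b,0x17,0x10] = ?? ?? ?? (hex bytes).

MEM[0x0b,0x17,0x10] = 46 e1 46

D0: mem[0x15..0x16] <- [c8 ab]
D1: mem[0x01..0x07] <- [12 4f 46 ee c8 ab a4]
D2: mem[0x04..0x05] <- [a4 12]
D3: mem[0x17..0x18] <- [e1 b1]
D4: mem[0x09..0x0f] <- [12 4f 46 a4 12 ab a4]
query mem[0x0b]=0x46, mem[0x17]=0xe1, mem[0x10]=0x46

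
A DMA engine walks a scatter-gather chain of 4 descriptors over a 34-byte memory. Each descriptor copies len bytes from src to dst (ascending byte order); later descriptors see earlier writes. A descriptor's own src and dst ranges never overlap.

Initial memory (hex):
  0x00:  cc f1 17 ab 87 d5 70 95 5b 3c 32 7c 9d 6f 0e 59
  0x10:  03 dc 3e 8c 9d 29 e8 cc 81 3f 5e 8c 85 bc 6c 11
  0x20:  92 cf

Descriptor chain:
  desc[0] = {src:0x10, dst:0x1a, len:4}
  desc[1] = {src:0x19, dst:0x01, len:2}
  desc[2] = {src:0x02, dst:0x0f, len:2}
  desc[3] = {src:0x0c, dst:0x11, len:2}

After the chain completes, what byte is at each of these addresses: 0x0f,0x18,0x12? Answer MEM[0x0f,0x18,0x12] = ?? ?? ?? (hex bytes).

MEM[0x0f,0x18,0x12] = 03 81 6f

[0] 0x10->0x1a len=4 : 03 dc 3e 8c
[1] 0x19->0x01 len=2 : 3f 03
[2] 0x02->0x0f len=2 : 03 ab
[3] 0x0c->0x11 len=2 : 9d 6f
query mem[0x0f]=0x03, mem[0x18]=0x81, mem[0x12]=0x6f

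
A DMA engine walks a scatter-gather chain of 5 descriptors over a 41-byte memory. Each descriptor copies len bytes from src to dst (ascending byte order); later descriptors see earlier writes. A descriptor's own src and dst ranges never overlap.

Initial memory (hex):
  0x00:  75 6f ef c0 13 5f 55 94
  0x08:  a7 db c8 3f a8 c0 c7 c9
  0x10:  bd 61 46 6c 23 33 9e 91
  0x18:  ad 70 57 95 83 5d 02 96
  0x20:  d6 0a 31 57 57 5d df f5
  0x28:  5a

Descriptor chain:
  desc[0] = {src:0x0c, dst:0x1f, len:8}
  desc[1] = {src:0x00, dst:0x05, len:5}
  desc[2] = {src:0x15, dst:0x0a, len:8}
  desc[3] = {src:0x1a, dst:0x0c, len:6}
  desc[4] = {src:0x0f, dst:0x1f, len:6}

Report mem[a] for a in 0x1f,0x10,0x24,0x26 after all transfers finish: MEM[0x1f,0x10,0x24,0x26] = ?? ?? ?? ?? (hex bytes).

MEM[0x1f,0x10,0x24,0x26] = 5d 02 23 6c

  after D0: wrote 8B at 0x1f = a8c0c7c9bd61466c
  after D1: wrote 5B at 0x05 = 756fefc013
  after D2: wrote 8B at 0x0a = 339e91ad70579583
  after D3: wrote 6B at 0x0c = 5795835d02a8
  after D4: wrote 6B at 0x1f = 5d02a8466c23
query mem[0x1f]=0x5d, mem[0x10]=0x02, mem[0x24]=0x23, mem[0x26]=0x6c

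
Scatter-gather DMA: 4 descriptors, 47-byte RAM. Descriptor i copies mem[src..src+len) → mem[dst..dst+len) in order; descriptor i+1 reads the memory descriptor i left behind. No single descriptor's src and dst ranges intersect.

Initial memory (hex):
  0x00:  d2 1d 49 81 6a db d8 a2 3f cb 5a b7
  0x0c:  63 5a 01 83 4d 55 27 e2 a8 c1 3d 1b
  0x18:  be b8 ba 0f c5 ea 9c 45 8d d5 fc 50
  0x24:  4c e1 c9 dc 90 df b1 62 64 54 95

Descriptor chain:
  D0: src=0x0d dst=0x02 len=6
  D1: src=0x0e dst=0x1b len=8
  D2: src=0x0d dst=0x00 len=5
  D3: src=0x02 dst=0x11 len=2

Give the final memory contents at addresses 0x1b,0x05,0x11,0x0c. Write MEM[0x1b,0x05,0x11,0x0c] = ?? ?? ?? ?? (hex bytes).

D0: mem[0x02..0x07] <- [5a 01 83 4d 55 27]
D1: mem[0x1b..0x22] <- [01 83 4d 55 27 e2 a8 c1]
D2: mem[0x00..0x04] <- [5a 01 83 4d 55]
D3: mem[0x11..0x12] <- [83 4d]
query mem[0x1b]=0x01, mem[0x05]=0x4d, mem[0x11]=0x83, mem[0x0c]=0x63

MEM[0x1b,0x05,0x11,0x0c] = 01 4d 83 63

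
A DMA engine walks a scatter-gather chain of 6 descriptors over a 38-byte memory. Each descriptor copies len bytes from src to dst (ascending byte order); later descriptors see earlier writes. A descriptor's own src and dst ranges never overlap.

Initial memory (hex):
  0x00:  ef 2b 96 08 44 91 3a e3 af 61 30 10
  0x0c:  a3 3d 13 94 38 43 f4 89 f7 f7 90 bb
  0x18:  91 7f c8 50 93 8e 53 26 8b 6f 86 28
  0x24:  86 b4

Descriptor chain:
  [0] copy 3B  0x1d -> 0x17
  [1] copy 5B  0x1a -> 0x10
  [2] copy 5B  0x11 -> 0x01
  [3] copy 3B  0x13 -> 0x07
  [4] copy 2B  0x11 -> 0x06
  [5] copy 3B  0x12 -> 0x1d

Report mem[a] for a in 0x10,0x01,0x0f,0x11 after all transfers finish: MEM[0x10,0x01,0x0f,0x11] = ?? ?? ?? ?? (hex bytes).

MEM[0x10,0x01,0x0f,0x11] = c8 50 94 50

#0 dst[0x17+3] := {0x8e,0x53,0x26}
#1 dst[0x10+5] := {0xc8,0x50,0x93,0x8e,0x53}
#2 dst[0x01+5] := {0x50,0x93,0x8e,0x53,0xf7}
#3 dst[0x07+3] := {0x8e,0x53,0xf7}
#4 dst[0x06+2] := {0x50,0x93}
#5 dst[0x1d+3] := {0x93,0x8e,0x53}
query mem[0x10]=0xc8, mem[0x01]=0x50, mem[0x0f]=0x94, mem[0x11]=0x50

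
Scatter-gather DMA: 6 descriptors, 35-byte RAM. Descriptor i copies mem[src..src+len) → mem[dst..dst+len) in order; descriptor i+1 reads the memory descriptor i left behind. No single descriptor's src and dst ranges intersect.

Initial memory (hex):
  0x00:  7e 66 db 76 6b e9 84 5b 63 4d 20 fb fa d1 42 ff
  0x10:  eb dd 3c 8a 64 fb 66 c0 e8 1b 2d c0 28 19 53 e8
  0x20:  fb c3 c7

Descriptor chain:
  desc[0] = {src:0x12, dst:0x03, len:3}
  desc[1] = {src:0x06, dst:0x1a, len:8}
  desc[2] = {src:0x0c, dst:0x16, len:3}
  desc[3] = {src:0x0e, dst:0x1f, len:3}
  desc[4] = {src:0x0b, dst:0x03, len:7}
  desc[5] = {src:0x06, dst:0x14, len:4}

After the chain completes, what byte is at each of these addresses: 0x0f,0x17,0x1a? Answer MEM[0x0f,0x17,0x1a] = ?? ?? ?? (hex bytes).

MEM[0x0f,0x17,0x1a] = ff dd 84

#0 dst[0x03+3] := {0x3c,0x8a,0x64}
#1 dst[0x1a+8] := {0x84,0x5b,0x63,0x4d,0x20,0xfb,0xfa,0xd1}
#2 dst[0x16+3] := {0xfa,0xd1,0x42}
#3 dst[0x1f+3] := {0x42,0xff,0xeb}
#4 dst[0x03+7] := {0xfb,0xfa,0xd1,0x42,0xff,0xeb,0xdd}
#5 dst[0x14+4] := {0x42,0xff,0xeb,0xdd}
query mem[0x0f]=0xff, mem[0x17]=0xdd, mem[0x1a]=0x84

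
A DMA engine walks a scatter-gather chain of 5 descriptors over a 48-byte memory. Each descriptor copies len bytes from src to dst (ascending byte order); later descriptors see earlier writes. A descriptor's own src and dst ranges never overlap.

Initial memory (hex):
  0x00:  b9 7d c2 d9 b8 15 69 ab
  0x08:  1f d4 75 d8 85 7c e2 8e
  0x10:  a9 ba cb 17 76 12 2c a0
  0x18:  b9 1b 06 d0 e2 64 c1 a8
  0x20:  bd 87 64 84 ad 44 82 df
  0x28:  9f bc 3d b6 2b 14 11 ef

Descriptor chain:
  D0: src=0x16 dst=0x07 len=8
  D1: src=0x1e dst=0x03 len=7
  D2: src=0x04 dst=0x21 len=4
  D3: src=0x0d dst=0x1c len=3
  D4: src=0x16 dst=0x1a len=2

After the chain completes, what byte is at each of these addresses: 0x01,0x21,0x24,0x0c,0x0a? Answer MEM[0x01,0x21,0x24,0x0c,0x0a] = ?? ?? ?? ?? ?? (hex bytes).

D0: mem[0x07..0x0e] <- [2c a0 b9 1b 06 d0 e2 64]
D1: mem[0x03..0x09] <- [c1 a8 bd 87 64 84 ad]
D2: mem[0x21..0x24] <- [a8 bd 87 64]
D3: mem[0x1c..0x1e] <- [e2 64 8e]
D4: mem[0x1a..0x1b] <- [2c a0]
query mem[0x01]=0x7d, mem[0x21]=0xa8, mem[0x24]=0x64, mem[0x0c]=0xd0, mem[0x0a]=0x1b

MEM[0x01,0x21,0x24,0x0c,0x0a] = 7d a8 64 d0 1b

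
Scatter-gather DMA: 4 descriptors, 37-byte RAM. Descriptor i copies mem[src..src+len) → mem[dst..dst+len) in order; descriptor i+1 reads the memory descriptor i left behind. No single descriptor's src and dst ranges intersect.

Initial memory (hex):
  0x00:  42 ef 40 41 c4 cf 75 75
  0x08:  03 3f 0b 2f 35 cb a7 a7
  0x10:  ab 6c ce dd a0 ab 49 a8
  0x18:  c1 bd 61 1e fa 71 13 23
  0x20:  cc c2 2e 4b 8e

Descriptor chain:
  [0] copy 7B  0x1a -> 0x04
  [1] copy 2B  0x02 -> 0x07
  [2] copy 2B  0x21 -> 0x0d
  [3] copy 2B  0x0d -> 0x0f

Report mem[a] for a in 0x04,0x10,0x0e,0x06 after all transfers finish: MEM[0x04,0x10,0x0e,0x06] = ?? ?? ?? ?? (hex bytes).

MEM[0x04,0x10,0x0e,0x06] = 61 2e 2e fa

[0] 0x1a->0x04 len=7 : 61 1e fa 71 13 23 cc
[1] 0x02->0x07 len=2 : 40 41
[2] 0x21->0x0d len=2 : c2 2e
[3] 0x0d->0x0f len=2 : c2 2e
query mem[0x04]=0x61, mem[0x10]=0x2e, mem[0x0e]=0x2e, mem[0x06]=0xfa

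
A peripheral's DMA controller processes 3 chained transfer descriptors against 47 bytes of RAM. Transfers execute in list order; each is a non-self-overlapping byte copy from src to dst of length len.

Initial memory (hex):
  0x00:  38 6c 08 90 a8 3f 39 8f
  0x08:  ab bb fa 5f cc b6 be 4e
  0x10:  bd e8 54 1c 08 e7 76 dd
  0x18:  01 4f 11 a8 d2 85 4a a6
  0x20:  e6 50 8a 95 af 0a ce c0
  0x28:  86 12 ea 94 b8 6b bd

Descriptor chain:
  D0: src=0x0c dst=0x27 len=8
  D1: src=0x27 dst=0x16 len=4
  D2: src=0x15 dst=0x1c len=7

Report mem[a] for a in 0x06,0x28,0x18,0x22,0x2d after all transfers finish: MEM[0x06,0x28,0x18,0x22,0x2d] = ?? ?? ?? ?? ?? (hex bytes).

MEM[0x06,0x28,0x18,0x22,0x2d] = 39 b6 be a8 54

[0] 0x0c->0x27 len=8 : cc b6 be 4e bd e8 54 1c
[1] 0x27->0x16 len=4 : cc b6 be 4e
[2] 0x15->0x1c len=7 : e7 cc b6 be 4e 11 a8
query mem[0x06]=0x39, mem[0x28]=0xb6, mem[0x18]=0xbe, mem[0x22]=0xa8, mem[0x2d]=0x54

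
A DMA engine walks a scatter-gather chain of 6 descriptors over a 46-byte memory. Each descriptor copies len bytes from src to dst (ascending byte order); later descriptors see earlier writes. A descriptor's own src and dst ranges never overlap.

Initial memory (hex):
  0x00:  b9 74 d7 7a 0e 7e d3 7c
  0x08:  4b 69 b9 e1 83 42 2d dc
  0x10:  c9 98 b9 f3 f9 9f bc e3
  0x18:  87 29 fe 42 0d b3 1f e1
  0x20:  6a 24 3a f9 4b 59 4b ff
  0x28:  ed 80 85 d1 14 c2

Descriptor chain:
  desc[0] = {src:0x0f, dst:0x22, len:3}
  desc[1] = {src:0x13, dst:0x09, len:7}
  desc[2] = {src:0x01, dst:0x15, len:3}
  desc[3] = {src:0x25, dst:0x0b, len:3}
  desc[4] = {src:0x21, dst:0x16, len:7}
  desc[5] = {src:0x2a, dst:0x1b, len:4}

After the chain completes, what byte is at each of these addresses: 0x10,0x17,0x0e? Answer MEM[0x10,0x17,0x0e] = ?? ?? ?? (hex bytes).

[0] 0x0f->0x22 len=3 : dc c9 98
[1] 0x13->0x09 len=7 : f3 f9 9f bc e3 87 29
[2] 0x01->0x15 len=3 : 74 d7 7a
[3] 0x25->0x0b len=3 : 59 4b ff
[4] 0x21->0x16 len=7 : 24 dc c9 98 59 4b ff
[5] 0x2a->0x1b len=4 : 85 d1 14 c2
query mem[0x10]=0xc9, mem[0x17]=0xdc, mem[0x0e]=0x87

MEM[0x10,0x17,0x0e] = c9 dc 87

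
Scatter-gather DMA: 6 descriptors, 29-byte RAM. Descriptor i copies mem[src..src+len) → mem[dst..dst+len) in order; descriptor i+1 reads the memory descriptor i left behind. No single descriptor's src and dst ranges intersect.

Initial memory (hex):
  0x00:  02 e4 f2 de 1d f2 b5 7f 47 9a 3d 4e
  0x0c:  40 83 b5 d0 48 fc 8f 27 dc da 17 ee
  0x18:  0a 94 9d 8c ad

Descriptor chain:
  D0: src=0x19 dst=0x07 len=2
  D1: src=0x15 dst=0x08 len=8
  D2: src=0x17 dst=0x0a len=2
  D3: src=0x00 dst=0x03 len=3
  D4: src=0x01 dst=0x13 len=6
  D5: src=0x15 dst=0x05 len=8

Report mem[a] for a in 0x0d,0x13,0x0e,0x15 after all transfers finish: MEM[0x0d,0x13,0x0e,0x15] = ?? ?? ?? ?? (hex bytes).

  after D0: wrote 2B at 0x07 = 949d
  after D1: wrote 8B at 0x08 = da17ee0a949d8cad
  after D2: wrote 2B at 0x0a = ee0a
  after D3: wrote 3B at 0x03 = 02e4f2
  after D4: wrote 6B at 0x13 = e4f202e4f2b5
  after D5: wrote 8B at 0x05 = 02e4f2b5949d8cad
query mem[0x0d]=0x9d, mem[0x13]=0xe4, mem[0x0e]=0x8c, mem[0x15]=0x02

MEM[0x0d,0x13,0x0e,0x15] = 9d e4 8c 02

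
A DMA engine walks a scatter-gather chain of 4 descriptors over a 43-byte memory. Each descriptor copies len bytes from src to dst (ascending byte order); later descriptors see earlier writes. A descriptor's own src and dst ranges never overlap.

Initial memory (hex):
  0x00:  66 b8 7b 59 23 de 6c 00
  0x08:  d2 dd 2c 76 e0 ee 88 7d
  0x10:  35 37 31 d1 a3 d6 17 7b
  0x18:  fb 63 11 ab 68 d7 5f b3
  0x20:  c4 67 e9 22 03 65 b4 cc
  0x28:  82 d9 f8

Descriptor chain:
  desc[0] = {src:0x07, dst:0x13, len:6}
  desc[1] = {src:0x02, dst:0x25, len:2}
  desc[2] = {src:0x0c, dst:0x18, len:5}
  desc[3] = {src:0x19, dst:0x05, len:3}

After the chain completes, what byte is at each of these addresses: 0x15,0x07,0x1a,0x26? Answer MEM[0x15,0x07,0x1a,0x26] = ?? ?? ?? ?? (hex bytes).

#0 dst[0x13+6] := {0x00,0xd2,0xdd,0x2c,0x76,0xe0}
#1 dst[0x25+2] := {0x7b,0x59}
#2 dst[0x18+5] := {0xe0,0xee,0x88,0x7d,0x35}
#3 dst[0x05+3] := {0xee,0x88,0x7d}
query mem[0x15]=0xdd, mem[0x07]=0x7d, mem[0x1a]=0x88, mem[0x26]=0x59

MEM[0x15,0x07,0x1a,0x26] = dd 7d 88 59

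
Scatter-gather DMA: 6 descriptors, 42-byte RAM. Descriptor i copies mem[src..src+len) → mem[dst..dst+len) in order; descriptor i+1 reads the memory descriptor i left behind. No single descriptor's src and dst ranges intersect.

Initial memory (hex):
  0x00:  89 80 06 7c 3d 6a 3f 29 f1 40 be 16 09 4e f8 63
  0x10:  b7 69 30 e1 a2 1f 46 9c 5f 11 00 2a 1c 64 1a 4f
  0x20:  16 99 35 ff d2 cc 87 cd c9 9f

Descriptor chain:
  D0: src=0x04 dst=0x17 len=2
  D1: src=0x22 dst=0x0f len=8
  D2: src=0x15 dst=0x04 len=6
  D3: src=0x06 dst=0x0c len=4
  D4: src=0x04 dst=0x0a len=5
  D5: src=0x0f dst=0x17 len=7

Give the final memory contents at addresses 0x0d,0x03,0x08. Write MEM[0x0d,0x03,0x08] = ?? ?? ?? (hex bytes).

[0] 0x04->0x17 len=2 : 3d 6a
[1] 0x22->0x0f len=8 : 35 ff d2 cc 87 cd c9 9f
[2] 0x15->0x04 len=6 : c9 9f 3d 6a 11 00
[3] 0x06->0x0c len=4 : 3d 6a 11 00
[4] 0x04->0x0a len=5 : c9 9f 3d 6a 11
[5] 0x0f->0x17 len=7 : 00 ff d2 cc 87 cd c9
query mem[0x0d]=0x6a, mem[0x03]=0x7c, mem[0x08]=0x11

MEM[0x0d,0x03,0x08] = 6a 7c 11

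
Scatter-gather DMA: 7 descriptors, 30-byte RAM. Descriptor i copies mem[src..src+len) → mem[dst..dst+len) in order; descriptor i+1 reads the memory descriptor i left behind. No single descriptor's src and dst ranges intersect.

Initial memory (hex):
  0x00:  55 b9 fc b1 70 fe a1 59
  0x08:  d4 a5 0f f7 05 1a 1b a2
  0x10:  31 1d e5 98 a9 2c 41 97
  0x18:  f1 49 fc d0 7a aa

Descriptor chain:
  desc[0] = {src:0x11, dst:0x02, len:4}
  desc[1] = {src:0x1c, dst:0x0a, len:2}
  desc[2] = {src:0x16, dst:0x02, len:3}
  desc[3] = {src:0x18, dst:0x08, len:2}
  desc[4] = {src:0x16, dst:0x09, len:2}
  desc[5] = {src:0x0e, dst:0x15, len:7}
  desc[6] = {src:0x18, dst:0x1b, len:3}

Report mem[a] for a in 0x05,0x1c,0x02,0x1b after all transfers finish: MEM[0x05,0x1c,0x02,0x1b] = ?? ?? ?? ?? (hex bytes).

MEM[0x05,0x1c,0x02,0x1b] = a9 e5 41 1d

D0: mem[0x02..0x05] <- [1d e5 98 a9]
D1: mem[0x0a..0x0b] <- [7a aa]
D2: mem[0x02..0x04] <- [41 97 f1]
D3: mem[0x08..0x09] <- [f1 49]
D4: mem[0x09..0x0a] <- [41 97]
D5: mem[0x15..0x1b] <- [1b a2 31 1d e5 98 a9]
D6: mem[0x1b..0x1d] <- [1d e5 98]
query mem[0x05]=0xa9, mem[0x1c]=0xe5, mem[0x02]=0x41, mem[0x1b]=0x1d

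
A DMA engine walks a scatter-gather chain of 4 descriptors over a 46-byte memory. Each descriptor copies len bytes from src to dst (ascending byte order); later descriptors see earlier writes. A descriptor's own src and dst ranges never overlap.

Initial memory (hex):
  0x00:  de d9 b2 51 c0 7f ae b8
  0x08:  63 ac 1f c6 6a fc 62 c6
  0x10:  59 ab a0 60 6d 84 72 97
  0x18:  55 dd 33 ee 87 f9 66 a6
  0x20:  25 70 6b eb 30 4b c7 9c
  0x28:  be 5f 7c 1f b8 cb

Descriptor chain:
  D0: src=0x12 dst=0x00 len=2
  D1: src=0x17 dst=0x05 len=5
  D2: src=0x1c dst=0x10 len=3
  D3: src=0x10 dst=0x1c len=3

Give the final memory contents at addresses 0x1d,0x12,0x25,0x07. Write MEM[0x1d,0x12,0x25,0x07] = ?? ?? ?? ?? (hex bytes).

MEM[0x1d,0x12,0x25,0x07] = f9 66 4b dd

  after D0: wrote 2B at 0x00 = a060
  after D1: wrote 5B at 0x05 = 9755dd33ee
  after D2: wrote 3B at 0x10 = 87f966
  after D3: wrote 3B at 0x1c = 87f966
query mem[0x1d]=0xf9, mem[0x12]=0x66, mem[0x25]=0x4b, mem[0x07]=0xdd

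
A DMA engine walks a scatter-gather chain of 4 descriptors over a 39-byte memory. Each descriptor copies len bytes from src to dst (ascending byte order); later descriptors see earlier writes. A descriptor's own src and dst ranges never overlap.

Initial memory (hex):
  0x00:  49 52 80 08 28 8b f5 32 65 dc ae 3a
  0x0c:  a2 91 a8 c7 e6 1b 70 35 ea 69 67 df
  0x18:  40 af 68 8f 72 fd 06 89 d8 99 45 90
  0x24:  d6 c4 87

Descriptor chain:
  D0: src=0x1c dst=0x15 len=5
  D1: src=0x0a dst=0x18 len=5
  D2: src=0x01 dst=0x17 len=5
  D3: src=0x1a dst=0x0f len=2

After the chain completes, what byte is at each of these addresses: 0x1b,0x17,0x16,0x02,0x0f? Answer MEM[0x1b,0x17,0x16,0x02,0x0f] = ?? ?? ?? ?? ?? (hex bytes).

MEM[0x1b,0x17,0x16,0x02,0x0f] = 8b 52 fd 80 28

D0: mem[0x15..0x19] <- [72 fd 06 89 d8]
D1: mem[0x18..0x1c] <- [ae 3a a2 91 a8]
D2: mem[0x17..0x1b] <- [52 80 08 28 8b]
D3: mem[0x0f..0x10] <- [28 8b]
query mem[0x1b]=0x8b, mem[0x17]=0x52, mem[0x16]=0xfd, mem[0x02]=0x80, mem[0x0f]=0x28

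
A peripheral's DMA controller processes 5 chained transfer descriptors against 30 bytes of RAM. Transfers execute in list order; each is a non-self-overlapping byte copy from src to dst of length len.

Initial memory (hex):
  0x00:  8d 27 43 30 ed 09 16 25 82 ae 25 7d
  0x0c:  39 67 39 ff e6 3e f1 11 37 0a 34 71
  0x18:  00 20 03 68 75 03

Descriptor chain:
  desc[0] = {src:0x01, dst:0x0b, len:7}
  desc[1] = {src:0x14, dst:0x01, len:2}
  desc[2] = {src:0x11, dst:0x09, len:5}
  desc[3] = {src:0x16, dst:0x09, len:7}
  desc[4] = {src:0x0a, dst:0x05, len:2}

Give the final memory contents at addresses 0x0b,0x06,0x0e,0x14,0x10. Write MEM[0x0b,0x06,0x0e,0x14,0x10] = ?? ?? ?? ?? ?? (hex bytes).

[0] 0x01->0x0b len=7 : 27 43 30 ed 09 16 25
[1] 0x14->0x01 len=2 : 37 0a
[2] 0x11->0x09 len=5 : 25 f1 11 37 0a
[3] 0x16->0x09 len=7 : 34 71 00 20 03 68 75
[4] 0x0a->0x05 len=2 : 71 00
query mem[0x0b]=0x00, mem[0x06]=0x00, mem[0x0e]=0x68, mem[0x14]=0x37, mem[0x10]=0x16

MEM[0x0b,0x06,0x0e,0x14,0x10] = 00 00 68 37 16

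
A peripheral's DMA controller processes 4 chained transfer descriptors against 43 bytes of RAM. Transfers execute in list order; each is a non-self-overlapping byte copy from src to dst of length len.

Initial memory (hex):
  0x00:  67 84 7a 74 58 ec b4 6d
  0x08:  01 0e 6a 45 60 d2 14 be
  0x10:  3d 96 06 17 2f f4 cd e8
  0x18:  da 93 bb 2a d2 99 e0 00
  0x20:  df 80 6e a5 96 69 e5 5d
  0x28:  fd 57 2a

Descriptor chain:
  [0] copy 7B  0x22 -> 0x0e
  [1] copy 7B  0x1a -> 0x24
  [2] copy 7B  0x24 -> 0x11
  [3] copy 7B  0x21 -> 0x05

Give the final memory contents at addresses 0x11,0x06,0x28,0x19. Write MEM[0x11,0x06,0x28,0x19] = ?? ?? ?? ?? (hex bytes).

[0] 0x22->0x0e len=7 : 6e a5 96 69 e5 5d fd
[1] 0x1a->0x24 len=7 : bb 2a d2 99 e0 00 df
[2] 0x24->0x11 len=7 : bb 2a d2 99 e0 00 df
[3] 0x21->0x05 len=7 : 80 6e a5 bb 2a d2 99
query mem[0x11]=0xbb, mem[0x06]=0x6e, mem[0x28]=0xe0, mem[0x19]=0x93

MEM[0x11,0x06,0x28,0x19] = bb 6e e0 93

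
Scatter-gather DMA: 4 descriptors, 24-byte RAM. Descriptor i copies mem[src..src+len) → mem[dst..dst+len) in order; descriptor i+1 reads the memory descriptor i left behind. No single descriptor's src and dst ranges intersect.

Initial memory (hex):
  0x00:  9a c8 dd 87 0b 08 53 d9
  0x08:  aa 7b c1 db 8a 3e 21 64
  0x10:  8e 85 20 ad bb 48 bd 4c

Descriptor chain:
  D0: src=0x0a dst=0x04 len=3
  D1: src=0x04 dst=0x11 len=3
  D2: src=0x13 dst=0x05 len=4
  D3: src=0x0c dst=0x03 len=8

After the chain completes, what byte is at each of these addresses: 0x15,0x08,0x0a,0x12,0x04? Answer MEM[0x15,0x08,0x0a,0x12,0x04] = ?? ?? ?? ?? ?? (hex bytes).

MEM[0x15,0x08,0x0a,0x12,0x04] = 48 c1 8a db 3e

  after D0: wrote 3B at 0x04 = c1db8a
  after D1: wrote 3B at 0x11 = c1db8a
  after D2: wrote 4B at 0x05 = 8abb48bd
  after D3: wrote 8B at 0x03 = 8a3e21648ec1db8a
query mem[0x15]=0x48, mem[0x08]=0xc1, mem[0x0a]=0x8a, mem[0x12]=0xdb, mem[0x04]=0x3e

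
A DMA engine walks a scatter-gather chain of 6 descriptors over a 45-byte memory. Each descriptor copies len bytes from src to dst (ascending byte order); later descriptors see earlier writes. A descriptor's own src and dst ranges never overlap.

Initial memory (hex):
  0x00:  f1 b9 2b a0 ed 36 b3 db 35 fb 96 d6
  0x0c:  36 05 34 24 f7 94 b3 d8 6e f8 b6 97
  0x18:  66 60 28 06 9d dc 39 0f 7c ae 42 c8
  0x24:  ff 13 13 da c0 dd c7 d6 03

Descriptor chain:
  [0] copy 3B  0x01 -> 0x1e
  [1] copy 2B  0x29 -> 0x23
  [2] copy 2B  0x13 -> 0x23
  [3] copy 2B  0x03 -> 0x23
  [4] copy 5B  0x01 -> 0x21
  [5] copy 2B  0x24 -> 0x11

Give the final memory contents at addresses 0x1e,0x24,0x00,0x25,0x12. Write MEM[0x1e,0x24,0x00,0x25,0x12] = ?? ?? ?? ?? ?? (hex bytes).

MEM[0x1e,0x24,0x00,0x25,0x12] = b9 ed f1 36 36

[0] 0x01->0x1e len=3 : b9 2b a0
[1] 0x29->0x23 len=2 : dd c7
[2] 0x13->0x23 len=2 : d8 6e
[3] 0x03->0x23 len=2 : a0 ed
[4] 0x01->0x21 len=5 : b9 2b a0 ed 36
[5] 0x24->0x11 len=2 : ed 36
query mem[0x1e]=0xb9, mem[0x24]=0xed, mem[0x00]=0xf1, mem[0x25]=0x36, mem[0x12]=0x36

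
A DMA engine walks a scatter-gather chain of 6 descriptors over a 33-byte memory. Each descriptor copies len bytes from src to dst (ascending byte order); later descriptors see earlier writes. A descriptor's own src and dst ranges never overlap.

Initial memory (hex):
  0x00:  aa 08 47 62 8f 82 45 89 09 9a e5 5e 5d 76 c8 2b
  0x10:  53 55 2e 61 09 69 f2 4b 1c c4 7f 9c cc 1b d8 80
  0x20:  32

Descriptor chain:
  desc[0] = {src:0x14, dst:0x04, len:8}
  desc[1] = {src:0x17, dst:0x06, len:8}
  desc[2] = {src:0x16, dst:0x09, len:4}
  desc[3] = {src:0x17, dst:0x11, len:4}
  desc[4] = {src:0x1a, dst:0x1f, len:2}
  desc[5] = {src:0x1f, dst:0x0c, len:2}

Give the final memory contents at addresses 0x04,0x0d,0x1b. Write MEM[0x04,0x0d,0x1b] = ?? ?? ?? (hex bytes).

MEM[0x04,0x0d,0x1b] = 09 9c 9c

  after D0: wrote 8B at 0x04 = 0969f24b1cc47f9c
  after D1: wrote 8B at 0x06 = 4b1cc47f9ccc1bd8
  after D2: wrote 4B at 0x09 = f24b1cc4
  after D3: wrote 4B at 0x11 = 4b1cc47f
  after D4: wrote 2B at 0x1f = 7f9c
  after D5: wrote 2B at 0x0c = 7f9c
query mem[0x04]=0x09, mem[0x0d]=0x9c, mem[0x1b]=0x9c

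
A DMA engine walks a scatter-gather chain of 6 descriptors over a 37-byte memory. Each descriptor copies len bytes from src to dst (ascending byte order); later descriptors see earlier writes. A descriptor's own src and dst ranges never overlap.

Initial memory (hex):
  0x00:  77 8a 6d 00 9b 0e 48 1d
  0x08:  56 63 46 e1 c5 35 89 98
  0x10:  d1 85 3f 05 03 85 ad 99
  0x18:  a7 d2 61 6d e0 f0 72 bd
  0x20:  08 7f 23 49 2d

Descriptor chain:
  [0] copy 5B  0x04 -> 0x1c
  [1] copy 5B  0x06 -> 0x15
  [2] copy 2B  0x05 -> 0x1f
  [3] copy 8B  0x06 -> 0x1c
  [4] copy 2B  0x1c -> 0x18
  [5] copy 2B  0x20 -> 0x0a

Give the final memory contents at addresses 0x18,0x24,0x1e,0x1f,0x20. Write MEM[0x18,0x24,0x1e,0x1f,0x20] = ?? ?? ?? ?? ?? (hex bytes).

MEM[0x18,0x24,0x1e,0x1f,0x20] = 48 2d 56 63 46

#0 dst[0x1c+5] := {0x9b,0x0e,0x48,0x1d,0x56}
#1 dst[0x15+5] := {0x48,0x1d,0x56,0x63,0x46}
#2 dst[0x1f+2] := {0x0e,0x48}
#3 dst[0x1c+8] := {0x48,0x1d,0x56,0x63,0x46,0xe1,0xc5,0x35}
#4 dst[0x18+2] := {0x48,0x1d}
#5 dst[0x0a+2] := {0x46,0xe1}
query mem[0x18]=0x48, mem[0x24]=0x2d, mem[0x1e]=0x56, mem[0x1f]=0x63, mem[0x20]=0x46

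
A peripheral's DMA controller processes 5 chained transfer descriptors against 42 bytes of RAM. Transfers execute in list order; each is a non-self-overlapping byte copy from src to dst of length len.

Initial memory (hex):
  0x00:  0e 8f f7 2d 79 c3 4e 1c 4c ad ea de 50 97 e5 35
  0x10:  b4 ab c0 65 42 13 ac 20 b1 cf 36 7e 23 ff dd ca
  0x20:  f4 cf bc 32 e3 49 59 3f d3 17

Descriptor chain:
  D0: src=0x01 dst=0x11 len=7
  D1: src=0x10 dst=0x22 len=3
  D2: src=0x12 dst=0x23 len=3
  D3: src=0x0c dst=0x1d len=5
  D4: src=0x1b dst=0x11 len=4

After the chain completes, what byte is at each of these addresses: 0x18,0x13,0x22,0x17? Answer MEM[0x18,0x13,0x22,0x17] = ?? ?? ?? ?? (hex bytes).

  after D0: wrote 7B at 0x11 = 8ff72d79c34e1c
  after D1: wrote 3B at 0x22 = b48ff7
  after D2: wrote 3B at 0x23 = f72d79
  after D3: wrote 5B at 0x1d = 5097e535b4
  after D4: wrote 4B at 0x11 = 7e235097
query mem[0x18]=0xb1, mem[0x13]=0x50, mem[0x22]=0xb4, mem[0x17]=0x1c

MEM[0x18,0x13,0x22,0x17] = b1 50 b4 1c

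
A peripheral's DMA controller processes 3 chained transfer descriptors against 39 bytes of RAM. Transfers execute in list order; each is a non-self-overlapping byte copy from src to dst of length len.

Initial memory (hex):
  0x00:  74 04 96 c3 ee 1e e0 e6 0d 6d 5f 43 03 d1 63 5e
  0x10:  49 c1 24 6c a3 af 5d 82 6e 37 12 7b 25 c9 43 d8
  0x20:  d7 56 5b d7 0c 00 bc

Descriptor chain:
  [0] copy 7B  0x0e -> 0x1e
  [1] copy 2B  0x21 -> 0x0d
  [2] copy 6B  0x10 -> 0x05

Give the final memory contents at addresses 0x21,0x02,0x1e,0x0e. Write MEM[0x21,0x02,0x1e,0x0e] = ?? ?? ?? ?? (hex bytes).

MEM[0x21,0x02,0x1e,0x0e] = c1 96 63 24

D0: mem[0x1e..0x24] <- [63 5e 49 c1 24 6c a3]
D1: mem[0x0d..0x0e] <- [c1 24]
D2: mem[0x05..0x0a] <- [49 c1 24 6c a3 af]
query mem[0x21]=0xc1, mem[0x02]=0x96, mem[0x1e]=0x63, mem[0x0e]=0x24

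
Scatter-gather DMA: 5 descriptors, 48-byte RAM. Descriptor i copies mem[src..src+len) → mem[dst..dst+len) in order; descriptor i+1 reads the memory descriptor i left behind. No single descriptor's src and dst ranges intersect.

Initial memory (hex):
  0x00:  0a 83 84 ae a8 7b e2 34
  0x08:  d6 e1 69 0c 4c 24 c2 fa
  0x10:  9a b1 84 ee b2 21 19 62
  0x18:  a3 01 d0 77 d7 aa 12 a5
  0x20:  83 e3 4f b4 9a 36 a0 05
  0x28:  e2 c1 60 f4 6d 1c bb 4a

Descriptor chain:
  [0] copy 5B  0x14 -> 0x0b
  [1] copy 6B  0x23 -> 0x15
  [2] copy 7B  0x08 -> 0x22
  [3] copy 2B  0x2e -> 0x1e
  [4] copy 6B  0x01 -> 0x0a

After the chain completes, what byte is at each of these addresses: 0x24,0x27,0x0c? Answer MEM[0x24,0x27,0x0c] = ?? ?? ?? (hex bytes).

[0] 0x14->0x0b len=5 : b2 21 19 62 a3
[1] 0x23->0x15 len=6 : b4 9a 36 a0 05 e2
[2] 0x08->0x22 len=7 : d6 e1 69 b2 21 19 62
[3] 0x2e->0x1e len=2 : bb 4a
[4] 0x01->0x0a len=6 : 83 84 ae a8 7b e2
query mem[0x24]=0x69, mem[0x27]=0x19, mem[0x0c]=0xae

MEM[0x24,0x27,0x0c] = 69 19 ae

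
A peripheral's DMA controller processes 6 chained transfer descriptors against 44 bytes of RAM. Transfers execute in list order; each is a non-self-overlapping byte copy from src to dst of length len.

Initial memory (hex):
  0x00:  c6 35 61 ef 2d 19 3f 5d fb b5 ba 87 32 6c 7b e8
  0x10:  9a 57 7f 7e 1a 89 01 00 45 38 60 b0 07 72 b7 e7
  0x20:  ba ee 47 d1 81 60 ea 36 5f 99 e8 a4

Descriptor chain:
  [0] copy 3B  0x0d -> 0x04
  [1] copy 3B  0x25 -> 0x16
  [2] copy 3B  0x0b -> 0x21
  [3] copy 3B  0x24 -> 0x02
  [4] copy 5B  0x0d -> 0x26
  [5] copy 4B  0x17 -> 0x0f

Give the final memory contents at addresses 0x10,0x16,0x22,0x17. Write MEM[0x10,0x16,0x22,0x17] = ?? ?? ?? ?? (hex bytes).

[0] 0x0d->0x04 len=3 : 6c 7b e8
[1] 0x25->0x16 len=3 : 60 ea 36
[2] 0x0b->0x21 len=3 : 87 32 6c
[3] 0x24->0x02 len=3 : 81 60 ea
[4] 0x0d->0x26 len=5 : 6c 7b e8 9a 57
[5] 0x17->0x0f len=4 : ea 36 38 60
query mem[0x10]=0x36, mem[0x16]=0x60, mem[0x22]=0x32, mem[0x17]=0xea

MEM[0x10,0x16,0x22,0x17] = 36 60 32 ea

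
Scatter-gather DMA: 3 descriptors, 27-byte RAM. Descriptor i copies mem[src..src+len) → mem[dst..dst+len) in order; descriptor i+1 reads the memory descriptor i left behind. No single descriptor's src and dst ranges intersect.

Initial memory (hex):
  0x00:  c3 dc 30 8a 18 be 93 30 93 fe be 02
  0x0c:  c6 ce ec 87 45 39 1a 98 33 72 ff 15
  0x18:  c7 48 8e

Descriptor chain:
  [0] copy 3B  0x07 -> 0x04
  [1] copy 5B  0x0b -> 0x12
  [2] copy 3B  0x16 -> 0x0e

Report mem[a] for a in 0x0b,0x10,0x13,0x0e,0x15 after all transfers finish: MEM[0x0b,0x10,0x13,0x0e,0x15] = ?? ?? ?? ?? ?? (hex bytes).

MEM[0x0b,0x10,0x13,0x0e,0x15] = 02 c7 c6 87 ec

  after D0: wrote 3B at 0x04 = 3093fe
  after D1: wrote 5B at 0x12 = 02c6ceec87
  after D2: wrote 3B at 0x0e = 8715c7
query mem[0x0b]=0x02, mem[0x10]=0xc7, mem[0x13]=0xc6, mem[0x0e]=0x87, mem[0x15]=0xec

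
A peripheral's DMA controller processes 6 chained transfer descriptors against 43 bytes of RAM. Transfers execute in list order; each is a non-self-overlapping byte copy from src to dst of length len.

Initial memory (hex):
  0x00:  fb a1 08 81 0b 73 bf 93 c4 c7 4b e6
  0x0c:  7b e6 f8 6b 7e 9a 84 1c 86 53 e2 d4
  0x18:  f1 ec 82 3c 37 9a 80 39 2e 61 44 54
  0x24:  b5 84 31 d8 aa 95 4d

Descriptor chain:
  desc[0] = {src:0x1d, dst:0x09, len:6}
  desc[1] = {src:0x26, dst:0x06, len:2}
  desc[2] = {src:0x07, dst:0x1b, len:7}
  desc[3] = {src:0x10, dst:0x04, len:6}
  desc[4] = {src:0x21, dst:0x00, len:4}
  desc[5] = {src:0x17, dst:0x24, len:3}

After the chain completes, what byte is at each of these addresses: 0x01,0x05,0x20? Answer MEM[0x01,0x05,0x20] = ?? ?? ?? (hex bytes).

MEM[0x01,0x05,0x20] = 44 9a 2e

  after D0: wrote 6B at 0x09 = 9a80392e6144
  after D1: wrote 2B at 0x06 = 31d8
  after D2: wrote 7B at 0x1b = d8c49a80392e61
  after D3: wrote 6B at 0x04 = 7e9a841c8653
  after D4: wrote 4B at 0x00 = 614454b5
  after D5: wrote 3B at 0x24 = d4f1ec
query mem[0x01]=0x44, mem[0x05]=0x9a, mem[0x20]=0x2e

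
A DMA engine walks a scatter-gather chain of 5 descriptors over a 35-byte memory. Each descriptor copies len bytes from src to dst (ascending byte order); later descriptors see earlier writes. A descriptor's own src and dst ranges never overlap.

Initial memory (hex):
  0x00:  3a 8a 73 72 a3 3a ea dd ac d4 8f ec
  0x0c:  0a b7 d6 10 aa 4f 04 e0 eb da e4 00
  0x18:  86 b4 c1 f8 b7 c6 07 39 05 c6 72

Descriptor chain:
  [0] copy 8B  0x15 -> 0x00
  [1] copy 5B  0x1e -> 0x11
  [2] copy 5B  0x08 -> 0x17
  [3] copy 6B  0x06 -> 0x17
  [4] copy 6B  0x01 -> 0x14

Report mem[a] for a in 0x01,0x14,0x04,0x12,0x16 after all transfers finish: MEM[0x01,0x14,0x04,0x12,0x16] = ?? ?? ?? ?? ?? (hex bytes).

MEM[0x01,0x14,0x04,0x12,0x16] = e4 e4 b4 39 86

D0: mem[0x00..0x07] <- [da e4 00 86 b4 c1 f8 b7]
D1: mem[0x11..0x15] <- [07 39 05 c6 72]
D2: mem[0x17..0x1b] <- [ac d4 8f ec 0a]
D3: mem[0x17..0x1c] <- [f8 b7 ac d4 8f ec]
D4: mem[0x14..0x19] <- [e4 00 86 b4 c1 f8]
query mem[0x01]=0xe4, mem[0x14]=0xe4, mem[0x04]=0xb4, mem[0x12]=0x39, mem[0x16]=0x86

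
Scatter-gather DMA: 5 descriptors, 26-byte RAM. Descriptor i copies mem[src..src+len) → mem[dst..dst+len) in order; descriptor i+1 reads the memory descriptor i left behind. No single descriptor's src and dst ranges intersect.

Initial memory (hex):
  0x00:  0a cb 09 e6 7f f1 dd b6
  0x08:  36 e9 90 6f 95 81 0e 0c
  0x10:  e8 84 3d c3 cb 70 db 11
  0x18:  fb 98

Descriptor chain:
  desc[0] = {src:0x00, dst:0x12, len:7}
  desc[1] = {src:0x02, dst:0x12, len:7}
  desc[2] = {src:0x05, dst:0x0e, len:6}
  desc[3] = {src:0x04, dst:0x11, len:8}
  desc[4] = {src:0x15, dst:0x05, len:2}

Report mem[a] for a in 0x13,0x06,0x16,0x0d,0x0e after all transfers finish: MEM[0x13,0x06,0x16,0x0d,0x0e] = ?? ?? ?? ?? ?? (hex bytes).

[0] 0x00->0x12 len=7 : 0a cb 09 e6 7f f1 dd
[1] 0x02->0x12 len=7 : 09 e6 7f f1 dd b6 36
[2] 0x05->0x0e len=6 : f1 dd b6 36 e9 90
[3] 0x04->0x11 len=8 : 7f f1 dd b6 36 e9 90 6f
[4] 0x15->0x05 len=2 : 36 e9
query mem[0x13]=0xdd, mem[0x06]=0xe9, mem[0x16]=0xe9, mem[0x0d]=0x81, mem[0x0e]=0xf1

MEM[0x13,0x06,0x16,0x0d,0x0e] = dd e9 e9 81 f1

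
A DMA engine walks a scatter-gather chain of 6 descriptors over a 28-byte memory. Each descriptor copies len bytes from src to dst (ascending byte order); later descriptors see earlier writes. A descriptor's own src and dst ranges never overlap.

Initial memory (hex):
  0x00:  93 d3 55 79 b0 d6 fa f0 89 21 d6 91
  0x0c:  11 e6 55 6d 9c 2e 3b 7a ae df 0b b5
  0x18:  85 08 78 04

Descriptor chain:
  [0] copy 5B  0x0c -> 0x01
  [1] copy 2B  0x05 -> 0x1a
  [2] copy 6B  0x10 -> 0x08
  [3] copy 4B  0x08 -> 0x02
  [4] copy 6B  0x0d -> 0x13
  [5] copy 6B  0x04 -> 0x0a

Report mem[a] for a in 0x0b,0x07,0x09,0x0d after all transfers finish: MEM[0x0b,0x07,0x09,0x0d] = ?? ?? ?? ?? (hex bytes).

D0: mem[0x01..0x05] <- [11 e6 55 6d 9c]
D1: mem[0x1a..0x1b] <- [9c fa]
D2: mem[0x08..0x0d] <- [9c 2e 3b 7a ae df]
D3: mem[0x02..0x05] <- [9c 2e 3b 7a]
D4: mem[0x13..0x18] <- [df 55 6d 9c 2e 3b]
D5: mem[0x0a..0x0f] <- [3b 7a fa f0 9c 2e]
query mem[0x0b]=0x7a, mem[0x07]=0xf0, mem[0x09]=0x2e, mem[0x0d]=0xf0

MEM[0x0b,0x07,0x09,0x0d] = 7a f0 2e f0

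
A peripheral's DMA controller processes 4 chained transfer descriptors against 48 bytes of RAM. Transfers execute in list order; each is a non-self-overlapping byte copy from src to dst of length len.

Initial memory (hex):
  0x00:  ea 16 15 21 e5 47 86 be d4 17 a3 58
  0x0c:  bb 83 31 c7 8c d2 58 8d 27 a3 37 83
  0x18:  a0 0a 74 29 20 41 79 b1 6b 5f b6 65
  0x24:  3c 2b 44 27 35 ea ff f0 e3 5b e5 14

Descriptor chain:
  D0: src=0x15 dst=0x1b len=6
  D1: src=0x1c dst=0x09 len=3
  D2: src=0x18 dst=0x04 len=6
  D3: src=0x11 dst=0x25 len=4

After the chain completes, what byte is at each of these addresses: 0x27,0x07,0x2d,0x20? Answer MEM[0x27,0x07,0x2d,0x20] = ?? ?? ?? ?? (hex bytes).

MEM[0x27,0x07,0x2d,0x20] = 8d a3 5b 74

#0 dst[0x1b+6] := {0xa3,0x37,0x83,0xa0,0x0a,0x74}
#1 dst[0x09+3] := {0x37,0x83,0xa0}
#2 dst[0x04+6] := {0xa0,0x0a,0x74,0xa3,0x37,0x83}
#3 dst[0x25+4] := {0xd2,0x58,0x8d,0x27}
query mem[0x27]=0x8d, mem[0x07]=0xa3, mem[0x2d]=0x5b, mem[0x20]=0x74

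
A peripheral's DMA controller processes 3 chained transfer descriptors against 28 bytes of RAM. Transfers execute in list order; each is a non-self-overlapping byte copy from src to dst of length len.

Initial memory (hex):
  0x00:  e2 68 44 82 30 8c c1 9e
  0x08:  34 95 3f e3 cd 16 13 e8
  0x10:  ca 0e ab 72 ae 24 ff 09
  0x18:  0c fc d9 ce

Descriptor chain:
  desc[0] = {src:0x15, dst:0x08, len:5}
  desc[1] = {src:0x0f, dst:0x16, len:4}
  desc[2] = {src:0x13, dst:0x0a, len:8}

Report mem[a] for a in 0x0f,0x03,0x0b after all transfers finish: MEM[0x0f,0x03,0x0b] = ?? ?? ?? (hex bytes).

MEM[0x0f,0x03,0x0b] = 0e 82 ae

  after D0: wrote 5B at 0x08 = 24ff090cfc
  after D1: wrote 4B at 0x16 = e8ca0eab
  after D2: wrote 8B at 0x0a = 72ae24e8ca0eabd9
query mem[0x0f]=0x0e, mem[0x03]=0x82, mem[0x0b]=0xae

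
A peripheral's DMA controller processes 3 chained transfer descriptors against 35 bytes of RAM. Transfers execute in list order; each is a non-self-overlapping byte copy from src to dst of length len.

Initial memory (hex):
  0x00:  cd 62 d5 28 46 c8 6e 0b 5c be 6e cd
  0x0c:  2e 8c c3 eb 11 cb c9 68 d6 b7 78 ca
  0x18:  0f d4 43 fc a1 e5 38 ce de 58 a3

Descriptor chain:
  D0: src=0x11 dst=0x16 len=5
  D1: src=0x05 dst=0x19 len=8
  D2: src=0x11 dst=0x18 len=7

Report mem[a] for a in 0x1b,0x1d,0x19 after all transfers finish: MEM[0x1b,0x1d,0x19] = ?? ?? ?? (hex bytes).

D0: mem[0x16..0x1a] <- [cb c9 68 d6 b7]
D1: mem[0x19..0x20] <- [c8 6e 0b 5c be 6e cd 2e]
D2: mem[0x18..0x1e] <- [cb c9 68 d6 b7 cb c9]
query mem[0x1b]=0xd6, mem[0x1d]=0xcb, mem[0x19]=0xc9

MEM[0x1b,0x1d,0x19] = d6 cb c9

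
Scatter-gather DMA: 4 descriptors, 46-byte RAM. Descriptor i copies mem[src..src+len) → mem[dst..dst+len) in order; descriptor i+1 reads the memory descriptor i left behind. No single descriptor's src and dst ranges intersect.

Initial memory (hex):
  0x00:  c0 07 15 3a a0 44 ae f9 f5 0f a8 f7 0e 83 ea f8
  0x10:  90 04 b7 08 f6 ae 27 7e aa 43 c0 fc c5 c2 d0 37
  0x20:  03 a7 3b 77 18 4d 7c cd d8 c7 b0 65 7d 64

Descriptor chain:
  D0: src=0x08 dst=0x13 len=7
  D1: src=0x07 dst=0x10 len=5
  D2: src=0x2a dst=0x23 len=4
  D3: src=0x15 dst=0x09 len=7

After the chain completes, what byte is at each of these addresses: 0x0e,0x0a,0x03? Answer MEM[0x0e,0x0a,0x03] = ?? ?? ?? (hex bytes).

#0 dst[0x13+7] := {0xf5,0x0f,0xa8,0xf7,0x0e,0x83,0xea}
#1 dst[0x10+5] := {0xf9,0xf5,0x0f,0xa8,0xf7}
#2 dst[0x23+4] := {0xb0,0x65,0x7d,0x64}
#3 dst[0x09+7] := {0xa8,0xf7,0x0e,0x83,0xea,0xc0,0xfc}
query mem[0x0e]=0xc0, mem[0x0a]=0xf7, mem[0x03]=0x3a

MEM[0x0e,0x0a,0x03] = c0 f7 3a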